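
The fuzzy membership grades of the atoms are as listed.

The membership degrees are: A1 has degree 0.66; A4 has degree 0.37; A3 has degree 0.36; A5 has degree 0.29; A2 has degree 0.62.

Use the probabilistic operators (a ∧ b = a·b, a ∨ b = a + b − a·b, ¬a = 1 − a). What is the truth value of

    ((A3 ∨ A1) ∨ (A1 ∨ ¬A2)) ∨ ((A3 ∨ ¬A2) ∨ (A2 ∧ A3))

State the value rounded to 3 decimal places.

A3 ∨ A1 = a + b − a·b on (0.3600, 0.6600) = 0.7824
¬A2 = 1 − 0.6200 = 0.3800
A1 ∨ ¬A2 = a + b − a·b on (0.6600, 0.3800) = 0.7892
(A3 ∨ A1) ∨ (A1 ∨ ¬A2) = a + b − a·b on (0.7824, 0.7892) = 0.9541
¬A2 = 1 − 0.6200 = 0.3800
A3 ∨ ¬A2 = a + b − a·b on (0.3600, 0.3800) = 0.6032
A2 ∧ A3 = a·b on (0.6200, 0.3600) = 0.2232
(A3 ∨ ¬A2) ∨ (A2 ∧ A3) = a + b − a·b on (0.6032, 0.2232) = 0.6918
((A3 ∨ A1) ∨ (A1 ∨ ¬A2)) ∨ ((A3 ∨ ¬A2) ∨ (A2 ∧ A3)) = a + b − a·b on (0.9541, 0.6918) = 0.9859

0.986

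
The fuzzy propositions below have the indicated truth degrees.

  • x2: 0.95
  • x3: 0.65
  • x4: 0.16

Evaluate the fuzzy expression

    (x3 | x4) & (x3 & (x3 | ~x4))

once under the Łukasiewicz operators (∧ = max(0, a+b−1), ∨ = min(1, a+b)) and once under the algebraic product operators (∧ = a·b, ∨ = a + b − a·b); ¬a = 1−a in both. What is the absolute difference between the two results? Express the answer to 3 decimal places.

Under Łukasiewicz:
  x3 | x4 = min(1, a+b) on (0.65, 0.16) = 0.81
  ~x4 = 1 − 0.16 = 0.84
  x3 | ~x4 = min(1, a+b) on (0.65, 0.84) = 1.00
  x3 & (x3 | ~x4) = max(0, a+b−1) on (0.65, 1.00) = 0.65
  (x3 | x4) & (x3 & (x3 | ~x4)) = max(0, a+b−1) on (0.81, 0.65) = 0.46
  → value = 0.4600
Under algebraic product:
  x3 | x4 = a + b − a·b on (0.6500, 0.1600) = 0.7060
  ~x4 = 1 − 0.1600 = 0.8400
  x3 | ~x4 = a + b − a·b on (0.6500, 0.8400) = 0.9440
  x3 & (x3 | ~x4) = a·b on (0.6500, 0.9440) = 0.6136
  (x3 | x4) & (x3 & (x3 | ~x4)) = a·b on (0.7060, 0.6136) = 0.4332
  → value = 0.4332
|0.4600 − 0.4332| = 0.027

0.027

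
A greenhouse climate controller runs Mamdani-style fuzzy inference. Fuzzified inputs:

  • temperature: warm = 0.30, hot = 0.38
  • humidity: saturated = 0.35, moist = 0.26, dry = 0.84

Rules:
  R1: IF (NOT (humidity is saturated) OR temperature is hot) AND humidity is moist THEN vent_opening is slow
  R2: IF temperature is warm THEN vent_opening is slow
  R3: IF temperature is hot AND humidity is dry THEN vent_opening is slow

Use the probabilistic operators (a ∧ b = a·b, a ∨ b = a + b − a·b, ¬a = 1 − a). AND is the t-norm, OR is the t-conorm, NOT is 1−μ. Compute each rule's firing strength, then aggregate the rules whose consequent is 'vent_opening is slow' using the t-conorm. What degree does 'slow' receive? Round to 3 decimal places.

R1: (¬saturated=1−0.35=0.65 OR hot=0.38) = 0.7830; AND[a·b] with moist=0.26 → w = 0.2036
R2: warm=0.30 → w = 0.3000
R3: hot=0.38, dry=0.84; AND[a·b] → w = 0.3192
Rules with consequent 'slow': {R1, R2, R3} → strengths 0.2036, 0.3000, 0.3192
Aggregate via t-conorm [a + b − a·b]: 0.6205

0.620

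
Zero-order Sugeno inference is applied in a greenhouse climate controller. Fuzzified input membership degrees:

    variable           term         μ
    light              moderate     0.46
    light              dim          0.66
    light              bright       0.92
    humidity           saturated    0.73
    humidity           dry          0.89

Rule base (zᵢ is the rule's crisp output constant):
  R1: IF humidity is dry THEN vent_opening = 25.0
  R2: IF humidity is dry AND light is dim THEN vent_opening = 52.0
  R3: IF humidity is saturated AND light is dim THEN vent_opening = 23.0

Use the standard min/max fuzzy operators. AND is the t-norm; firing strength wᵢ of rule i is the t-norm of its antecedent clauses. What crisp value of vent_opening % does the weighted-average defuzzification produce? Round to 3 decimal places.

R1 (z=25.0): dry=0.89 → w = 0.89
R2 (z=52.0): dry=0.89, dim=0.66; AND[min(a, b)] → w = 0.66
R3 (z=23.0): saturated=0.73, dim=0.66; AND[min(a, b)] → w = 0.66
Weighted average = (0.89·25.0 + 0.66·52.0 + 0.66·23.0) / (0.89 + 0.66 + 0.66)
  = 71.7500 / 2.2100 = 32.466

32.466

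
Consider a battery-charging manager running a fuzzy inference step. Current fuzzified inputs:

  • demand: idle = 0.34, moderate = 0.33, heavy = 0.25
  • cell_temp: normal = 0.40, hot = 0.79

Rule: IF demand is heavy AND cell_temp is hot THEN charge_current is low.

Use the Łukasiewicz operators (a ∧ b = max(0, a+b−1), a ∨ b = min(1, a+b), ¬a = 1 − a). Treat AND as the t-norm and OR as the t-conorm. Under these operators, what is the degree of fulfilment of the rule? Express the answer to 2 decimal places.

0.04

firing strength: heavy=0.25, hot=0.79; AND[max(0, a+b−1)] → w = 0.04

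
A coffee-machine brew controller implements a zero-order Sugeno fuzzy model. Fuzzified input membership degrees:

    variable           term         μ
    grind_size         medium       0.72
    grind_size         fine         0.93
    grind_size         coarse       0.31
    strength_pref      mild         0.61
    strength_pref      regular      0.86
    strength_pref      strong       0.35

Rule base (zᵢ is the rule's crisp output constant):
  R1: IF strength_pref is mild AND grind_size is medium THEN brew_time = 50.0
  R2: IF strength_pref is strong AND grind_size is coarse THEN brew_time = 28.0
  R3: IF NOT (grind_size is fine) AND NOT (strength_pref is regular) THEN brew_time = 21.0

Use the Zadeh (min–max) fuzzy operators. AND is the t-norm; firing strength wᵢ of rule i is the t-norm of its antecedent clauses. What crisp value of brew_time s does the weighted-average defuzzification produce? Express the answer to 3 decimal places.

R1 (z=50.0): mild=0.61, medium=0.72; AND[min(a, b)] → w = 0.61
R2 (z=28.0): strong=0.35, coarse=0.31; AND[min(a, b)] → w = 0.31
R3 (z=21.0): ¬fine=1−0.93=0.07, ¬regular=1−0.86=0.14; AND[min(a, b)] → w = 0.07
Weighted average = (0.61·50.0 + 0.31·28.0 + 0.07·21.0) / (0.61 + 0.31 + 0.07)
  = 40.6500 / 0.9900 = 41.061

41.061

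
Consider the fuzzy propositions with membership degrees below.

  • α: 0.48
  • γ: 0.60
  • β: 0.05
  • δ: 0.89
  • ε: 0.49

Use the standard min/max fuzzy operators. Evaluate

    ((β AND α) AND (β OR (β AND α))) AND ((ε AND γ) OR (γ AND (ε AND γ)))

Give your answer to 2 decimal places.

0.05

β AND α = min(a, b) on (0.05, 0.48) = 0.05
β AND α = min(a, b) on (0.05, 0.48) = 0.05
β OR (β AND α) = max(a, b) on (0.05, 0.05) = 0.05
(β AND α) AND (β OR (β AND α)) = min(a, b) on (0.05, 0.05) = 0.05
ε AND γ = min(a, b) on (0.49, 0.60) = 0.49
ε AND γ = min(a, b) on (0.49, 0.60) = 0.49
γ AND (ε AND γ) = min(a, b) on (0.60, 0.49) = 0.49
(ε AND γ) OR (γ AND (ε AND γ)) = max(a, b) on (0.49, 0.49) = 0.49
((β AND α) AND (β OR (β AND α))) AND ((ε AND γ) OR (γ AND (ε AND γ))) = min(a, b) on (0.05, 0.49) = 0.05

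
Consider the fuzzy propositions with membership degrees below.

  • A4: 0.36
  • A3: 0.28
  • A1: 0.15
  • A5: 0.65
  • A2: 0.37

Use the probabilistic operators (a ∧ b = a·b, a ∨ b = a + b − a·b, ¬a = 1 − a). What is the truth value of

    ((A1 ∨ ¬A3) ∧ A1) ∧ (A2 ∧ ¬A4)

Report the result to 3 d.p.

¬A3 = 1 − 0.2800 = 0.7200
A1 ∨ ¬A3 = a + b − a·b on (0.1500, 0.7200) = 0.7620
(A1 ∨ ¬A3) ∧ A1 = a·b on (0.7620, 0.1500) = 0.1143
¬A4 = 1 − 0.3600 = 0.6400
A2 ∧ ¬A4 = a·b on (0.3700, 0.6400) = 0.2368
((A1 ∨ ¬A3) ∧ A1) ∧ (A2 ∧ ¬A4) = a·b on (0.1143, 0.2368) = 0.0271

0.027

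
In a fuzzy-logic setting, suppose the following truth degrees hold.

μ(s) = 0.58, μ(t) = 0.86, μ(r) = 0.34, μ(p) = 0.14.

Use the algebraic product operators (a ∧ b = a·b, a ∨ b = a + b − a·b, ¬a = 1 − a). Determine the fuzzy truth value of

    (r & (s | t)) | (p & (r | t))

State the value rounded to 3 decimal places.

s | t = a + b − a·b on (0.5800, 0.8600) = 0.9412
r & (s | t) = a·b on (0.3400, 0.9412) = 0.3200
r | t = a + b − a·b on (0.3400, 0.8600) = 0.9076
p & (r | t) = a·b on (0.1400, 0.9076) = 0.1271
(r & (s | t)) | (p & (r | t)) = a + b − a·b on (0.3200, 0.1271) = 0.4064

0.406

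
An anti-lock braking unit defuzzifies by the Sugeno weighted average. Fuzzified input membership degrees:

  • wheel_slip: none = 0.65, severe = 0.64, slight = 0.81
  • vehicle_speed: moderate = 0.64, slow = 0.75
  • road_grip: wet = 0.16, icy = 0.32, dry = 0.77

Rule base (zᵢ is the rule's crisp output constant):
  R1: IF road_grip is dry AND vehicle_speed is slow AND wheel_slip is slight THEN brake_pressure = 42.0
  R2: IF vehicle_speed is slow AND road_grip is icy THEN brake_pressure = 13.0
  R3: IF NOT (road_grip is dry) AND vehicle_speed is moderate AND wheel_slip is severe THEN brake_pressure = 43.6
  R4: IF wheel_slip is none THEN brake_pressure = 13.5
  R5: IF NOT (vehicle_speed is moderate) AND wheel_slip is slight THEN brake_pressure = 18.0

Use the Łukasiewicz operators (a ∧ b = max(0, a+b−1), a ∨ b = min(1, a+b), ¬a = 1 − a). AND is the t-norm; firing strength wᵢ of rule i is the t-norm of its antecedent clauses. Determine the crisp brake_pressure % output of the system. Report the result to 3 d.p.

R1 (z=42.0): dry=0.77, slow=0.75, slight=0.81; AND[max(0, a+b−1)] → w = 0.33
R2 (z=13.0): slow=0.75, icy=0.32; AND[max(0, a+b−1)] → w = 0.07
R3 (z=43.6): ¬dry=1−0.77=0.23, moderate=0.64, severe=0.64; AND[max(0, a+b−1)] → w = 0.00
R4 (z=13.5): none=0.65 → w = 0.65
R5 (z=18.0): ¬moderate=1−0.64=0.36, slight=0.81; AND[max(0, a+b−1)] → w = 0.17
Weighted average = (0.33·42.0 + 0.07·13.0 + 0.00·43.6 + 0.65·13.5 + 0.17·18.0) / (0.33 + 0.07 + 0.00 + 0.65 + 0.17)
  = 26.6050 / 1.2200 = 21.807

21.807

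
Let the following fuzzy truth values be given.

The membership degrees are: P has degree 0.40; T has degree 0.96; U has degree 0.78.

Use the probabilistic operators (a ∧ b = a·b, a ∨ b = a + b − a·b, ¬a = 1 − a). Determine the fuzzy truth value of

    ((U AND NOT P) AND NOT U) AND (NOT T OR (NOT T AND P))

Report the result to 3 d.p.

NOT P = 1 − 0.4000 = 0.6000
U AND NOT P = a·b on (0.7800, 0.6000) = 0.4680
NOT U = 1 − 0.7800 = 0.2200
(U AND NOT P) AND NOT U = a·b on (0.4680, 0.2200) = 0.1030
NOT T = 1 − 0.9600 = 0.0400
NOT T = 1 − 0.9600 = 0.0400
NOT T AND P = a·b on (0.0400, 0.4000) = 0.0160
NOT T OR (NOT T AND P) = a + b − a·b on (0.0400, 0.0160) = 0.0554
((U AND NOT P) AND NOT U) AND (NOT T OR (NOT T AND P)) = a·b on (0.1030, 0.0554) = 0.0057

0.006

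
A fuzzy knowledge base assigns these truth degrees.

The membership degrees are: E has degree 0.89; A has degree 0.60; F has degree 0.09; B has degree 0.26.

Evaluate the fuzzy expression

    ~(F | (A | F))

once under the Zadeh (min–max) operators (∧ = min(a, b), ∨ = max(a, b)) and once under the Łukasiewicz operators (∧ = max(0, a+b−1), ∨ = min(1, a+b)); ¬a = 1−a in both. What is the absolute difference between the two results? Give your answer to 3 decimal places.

0.180

Under Zadeh (min–max):
  A | F = max(a, b) on (0.60, 0.09) = 0.60
  F | (A | F) = max(a, b) on (0.09, 0.60) = 0.60
  ~(F | (A | F)) = 1 − 0.60 = 0.40
  → value = 0.4000
Under Łukasiewicz:
  A | F = min(1, a+b) on (0.60, 0.09) = 0.69
  F | (A | F) = min(1, a+b) on (0.09, 0.69) = 0.78
  ~(F | (A | F)) = 1 − 0.78 = 0.22
  → value = 0.2200
|0.4000 − 0.2200| = 0.180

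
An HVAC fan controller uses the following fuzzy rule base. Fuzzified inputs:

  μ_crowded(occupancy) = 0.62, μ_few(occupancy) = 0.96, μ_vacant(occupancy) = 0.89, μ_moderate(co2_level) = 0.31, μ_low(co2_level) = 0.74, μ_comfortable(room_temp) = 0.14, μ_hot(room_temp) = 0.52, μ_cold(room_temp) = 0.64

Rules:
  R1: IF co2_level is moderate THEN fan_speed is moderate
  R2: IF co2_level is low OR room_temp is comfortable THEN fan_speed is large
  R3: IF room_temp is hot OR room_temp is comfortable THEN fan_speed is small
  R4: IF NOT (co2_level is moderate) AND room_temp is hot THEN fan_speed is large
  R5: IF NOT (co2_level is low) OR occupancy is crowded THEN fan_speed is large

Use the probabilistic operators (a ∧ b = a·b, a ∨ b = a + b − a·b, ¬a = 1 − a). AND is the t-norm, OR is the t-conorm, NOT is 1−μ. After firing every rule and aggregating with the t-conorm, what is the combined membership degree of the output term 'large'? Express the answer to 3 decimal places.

0.960

R1: moderate=0.31 → w = 0.3100
R2: low=0.74, comfortable=0.14; OR[a + b − a·b] → w = 0.7764
R3: hot=0.52, comfortable=0.14; OR[a + b − a·b] → w = 0.5872
R4: ¬moderate=1−0.31=0.69, hot=0.52; AND[a·b] → w = 0.3588
R5: ¬low=1−0.74=0.26, crowded=0.62; OR[a + b − a·b] → w = 0.7188
Rules with consequent 'large': {R2, R4, R5} → strengths 0.7764, 0.3588, 0.7188
Aggregate via t-conorm [a + b − a·b]: 0.9597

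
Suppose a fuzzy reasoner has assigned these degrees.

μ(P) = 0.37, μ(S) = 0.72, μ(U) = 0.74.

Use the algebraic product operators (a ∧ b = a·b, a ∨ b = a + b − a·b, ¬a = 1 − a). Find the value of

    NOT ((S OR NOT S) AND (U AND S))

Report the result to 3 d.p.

0.575

NOT S = 1 − 0.7200 = 0.2800
S OR NOT S = a + b − a·b on (0.7200, 0.2800) = 0.7984
U AND S = a·b on (0.7400, 0.7200) = 0.5328
(S OR NOT S) AND (U AND S) = a·b on (0.7984, 0.5328) = 0.4254
NOT ((S OR NOT S) AND (U AND S)) = 1 − 0.4254 = 0.5746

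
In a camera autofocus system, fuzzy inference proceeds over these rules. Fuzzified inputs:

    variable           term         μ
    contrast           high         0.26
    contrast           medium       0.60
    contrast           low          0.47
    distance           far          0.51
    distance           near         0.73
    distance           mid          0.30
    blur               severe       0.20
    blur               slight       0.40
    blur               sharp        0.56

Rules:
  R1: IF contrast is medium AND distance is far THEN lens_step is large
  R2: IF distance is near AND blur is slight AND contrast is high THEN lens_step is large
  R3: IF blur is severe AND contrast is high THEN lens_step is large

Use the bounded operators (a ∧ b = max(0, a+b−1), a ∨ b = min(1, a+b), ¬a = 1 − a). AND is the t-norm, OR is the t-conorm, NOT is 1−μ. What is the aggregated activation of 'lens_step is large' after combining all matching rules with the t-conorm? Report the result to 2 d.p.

0.11

R1: medium=0.60, far=0.51; AND[max(0, a+b−1)] → w = 0.11
R2: near=0.73, slight=0.40, high=0.26; AND[max(0, a+b−1)] → w = 0.00
R3: severe=0.20, high=0.26; AND[max(0, a+b−1)] → w = 0.00
Rules with consequent 'large': {R1, R2, R3} → strengths 0.11, 0.00, 0.00
Aggregate via t-conorm [min(1, a+b)]: 0.11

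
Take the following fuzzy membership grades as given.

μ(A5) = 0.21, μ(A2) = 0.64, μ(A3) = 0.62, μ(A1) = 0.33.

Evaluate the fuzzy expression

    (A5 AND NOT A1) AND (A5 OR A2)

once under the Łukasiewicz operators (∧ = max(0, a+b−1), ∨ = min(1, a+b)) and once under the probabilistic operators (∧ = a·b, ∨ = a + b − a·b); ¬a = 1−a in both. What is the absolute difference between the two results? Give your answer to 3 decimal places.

0.101

Under Łukasiewicz:
  NOT A1 = 1 − 0.33 = 0.67
  A5 AND NOT A1 = max(0, a+b−1) on (0.21, 0.67) = 0.00
  A5 OR A2 = min(1, a+b) on (0.21, 0.64) = 0.85
  (A5 AND NOT A1) AND (A5 OR A2) = max(0, a+b−1) on (0.00, 0.85) = 0.00
  → value = 0.0000
Under probabilistic:
  NOT A1 = 1 − 0.3300 = 0.6700
  A5 AND NOT A1 = a·b on (0.2100, 0.6700) = 0.1407
  A5 OR A2 = a + b − a·b on (0.2100, 0.6400) = 0.7156
  (A5 AND NOT A1) AND (A5 OR A2) = a·b on (0.1407, 0.7156) = 0.1007
  → value = 0.1007
|0.0000 − 0.1007| = 0.101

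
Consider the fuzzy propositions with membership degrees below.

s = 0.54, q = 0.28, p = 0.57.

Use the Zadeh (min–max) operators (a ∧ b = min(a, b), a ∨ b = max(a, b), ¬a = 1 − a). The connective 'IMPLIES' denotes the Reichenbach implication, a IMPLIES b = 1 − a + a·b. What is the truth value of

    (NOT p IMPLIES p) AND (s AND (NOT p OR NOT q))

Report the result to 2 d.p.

NOT p = 1 − 0.57 = 0.43
NOT p IMPLIES p  [Reichenbach: 1 − a + a·b] with a=0.43, b=0.57 → 0.82
NOT p = 1 − 0.57 = 0.43
NOT q = 1 − 0.28 = 0.72
NOT p OR NOT q = max(a, b) on (0.43, 0.72) = 0.72
s AND (NOT p OR NOT q) = min(a, b) on (0.54, 0.72) = 0.54
(NOT p IMPLIES p) AND (s AND (NOT p OR NOT q)) = min(a, b) on (0.82, 0.54) = 0.54

0.54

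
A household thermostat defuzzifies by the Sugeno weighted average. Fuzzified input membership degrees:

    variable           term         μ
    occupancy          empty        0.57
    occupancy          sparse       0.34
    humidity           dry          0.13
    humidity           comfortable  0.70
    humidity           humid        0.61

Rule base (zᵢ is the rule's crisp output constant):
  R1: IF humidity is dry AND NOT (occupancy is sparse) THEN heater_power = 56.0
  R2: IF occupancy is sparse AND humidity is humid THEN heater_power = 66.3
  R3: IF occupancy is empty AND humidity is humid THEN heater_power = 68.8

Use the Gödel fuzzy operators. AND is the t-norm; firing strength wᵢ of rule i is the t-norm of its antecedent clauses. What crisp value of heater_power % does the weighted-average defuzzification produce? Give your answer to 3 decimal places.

R1 (z=56.0): dry=0.13, ¬sparse=1−0.34=0.66; AND[min(a, b)] → w = 0.13
R2 (z=66.3): sparse=0.34, humid=0.61; AND[min(a, b)] → w = 0.34
R3 (z=68.8): empty=0.57, humid=0.61; AND[min(a, b)] → w = 0.57
Weighted average = (0.13·56.0 + 0.34·66.3 + 0.57·68.8) / (0.13 + 0.34 + 0.57)
  = 69.0380 / 1.0400 = 66.383

66.383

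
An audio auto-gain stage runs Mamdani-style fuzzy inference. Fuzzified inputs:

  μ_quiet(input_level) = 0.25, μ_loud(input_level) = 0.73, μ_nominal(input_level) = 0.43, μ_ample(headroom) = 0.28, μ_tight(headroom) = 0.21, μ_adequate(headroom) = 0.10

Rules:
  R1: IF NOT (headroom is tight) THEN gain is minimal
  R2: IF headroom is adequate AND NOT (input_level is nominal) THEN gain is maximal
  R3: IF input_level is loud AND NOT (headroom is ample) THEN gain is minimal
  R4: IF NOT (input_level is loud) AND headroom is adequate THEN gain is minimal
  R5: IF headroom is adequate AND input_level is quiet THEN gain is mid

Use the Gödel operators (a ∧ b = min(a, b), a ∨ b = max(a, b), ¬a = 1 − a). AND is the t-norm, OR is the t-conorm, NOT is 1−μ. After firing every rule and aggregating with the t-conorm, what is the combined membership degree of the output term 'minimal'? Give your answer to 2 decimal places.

R1: ¬tight=1−0.21=0.79 → w = 0.79
R2: adequate=0.10, ¬nominal=1−0.43=0.57; AND[min(a, b)] → w = 0.10
R3: loud=0.73, ¬ample=1−0.28=0.72; AND[min(a, b)] → w = 0.72
R4: ¬loud=1−0.73=0.27, adequate=0.10; AND[min(a, b)] → w = 0.10
R5: adequate=0.10, quiet=0.25; AND[min(a, b)] → w = 0.10
Rules with consequent 'minimal': {R1, R3, R4} → strengths 0.79, 0.72, 0.10
Aggregate via t-conorm [max(a, b)]: 0.79

0.79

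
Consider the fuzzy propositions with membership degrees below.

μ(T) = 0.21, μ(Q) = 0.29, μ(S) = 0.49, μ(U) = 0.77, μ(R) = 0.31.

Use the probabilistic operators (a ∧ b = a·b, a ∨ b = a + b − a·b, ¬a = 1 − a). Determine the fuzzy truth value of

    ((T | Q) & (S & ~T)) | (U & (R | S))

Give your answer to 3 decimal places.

0.584

T | Q = a + b − a·b on (0.2100, 0.2900) = 0.4391
~T = 1 − 0.2100 = 0.7900
S & ~T = a·b on (0.4900, 0.7900) = 0.3871
(T | Q) & (S & ~T) = a·b on (0.4391, 0.3871) = 0.1700
R | S = a + b − a·b on (0.3100, 0.4900) = 0.6481
U & (R | S) = a·b on (0.7700, 0.6481) = 0.4990
((T | Q) & (S & ~T)) | (U & (R | S)) = a + b − a·b on (0.1700, 0.4990) = 0.5842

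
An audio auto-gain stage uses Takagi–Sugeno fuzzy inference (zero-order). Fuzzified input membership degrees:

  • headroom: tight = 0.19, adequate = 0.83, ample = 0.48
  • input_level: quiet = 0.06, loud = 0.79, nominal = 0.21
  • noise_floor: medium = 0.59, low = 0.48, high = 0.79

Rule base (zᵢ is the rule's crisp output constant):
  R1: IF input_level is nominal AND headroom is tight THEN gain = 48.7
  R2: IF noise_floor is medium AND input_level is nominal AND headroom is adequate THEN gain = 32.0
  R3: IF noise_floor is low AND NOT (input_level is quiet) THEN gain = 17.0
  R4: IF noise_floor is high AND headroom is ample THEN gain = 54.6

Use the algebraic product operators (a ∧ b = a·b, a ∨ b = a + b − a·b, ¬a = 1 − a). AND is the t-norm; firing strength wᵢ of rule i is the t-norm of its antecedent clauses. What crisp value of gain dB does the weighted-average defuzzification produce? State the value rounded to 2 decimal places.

R1 (z=48.7): nominal=0.21, tight=0.19; AND[a·b] → w = 0.0399
R2 (z=32.0): medium=0.59, nominal=0.21, adequate=0.83; AND[a·b] → w = 0.1028
R3 (z=17.0): low=0.48, ¬quiet=1−0.06=0.94; AND[a·b] → w = 0.4512
R4 (z=54.6): high=0.79, ample=0.48; AND[a·b] → w = 0.3792
Weighted average = (0.0399·48.7 + 0.1028·32.0 + 0.4512·17.0 + 0.3792·54.6) / (0.0399 + 0.1028 + 0.4512 + 0.3792)
  = 33.6086 / 0.9731 = 34.54

34.54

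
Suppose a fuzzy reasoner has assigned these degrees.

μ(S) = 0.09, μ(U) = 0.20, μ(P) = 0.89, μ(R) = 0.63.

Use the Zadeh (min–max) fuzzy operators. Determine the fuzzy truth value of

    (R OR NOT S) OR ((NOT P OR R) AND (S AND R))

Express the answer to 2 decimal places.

NOT S = 1 − 0.09 = 0.91
R OR NOT S = max(a, b) on (0.63, 0.91) = 0.91
NOT P = 1 − 0.89 = 0.11
NOT P OR R = max(a, b) on (0.11, 0.63) = 0.63
S AND R = min(a, b) on (0.09, 0.63) = 0.09
(NOT P OR R) AND (S AND R) = min(a, b) on (0.63, 0.09) = 0.09
(R OR NOT S) OR ((NOT P OR R) AND (S AND R)) = max(a, b) on (0.91, 0.09) = 0.91

0.91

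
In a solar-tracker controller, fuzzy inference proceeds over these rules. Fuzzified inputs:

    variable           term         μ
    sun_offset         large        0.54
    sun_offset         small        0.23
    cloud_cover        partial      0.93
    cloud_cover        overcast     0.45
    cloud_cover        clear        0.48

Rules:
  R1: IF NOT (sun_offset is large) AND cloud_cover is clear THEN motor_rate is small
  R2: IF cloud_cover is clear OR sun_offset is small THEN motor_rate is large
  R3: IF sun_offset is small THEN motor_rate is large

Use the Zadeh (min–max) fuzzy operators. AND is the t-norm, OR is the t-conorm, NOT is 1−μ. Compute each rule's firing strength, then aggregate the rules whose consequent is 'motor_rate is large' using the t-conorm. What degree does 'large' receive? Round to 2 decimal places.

R1: ¬large=1−0.54=0.46, clear=0.48; AND[min(a, b)] → w = 0.46
R2: clear=0.48, small=0.23; OR[max(a, b)] → w = 0.48
R3: small=0.23 → w = 0.23
Rules with consequent 'large': {R2, R3} → strengths 0.48, 0.23
Aggregate via t-conorm [max(a, b)]: 0.48

0.48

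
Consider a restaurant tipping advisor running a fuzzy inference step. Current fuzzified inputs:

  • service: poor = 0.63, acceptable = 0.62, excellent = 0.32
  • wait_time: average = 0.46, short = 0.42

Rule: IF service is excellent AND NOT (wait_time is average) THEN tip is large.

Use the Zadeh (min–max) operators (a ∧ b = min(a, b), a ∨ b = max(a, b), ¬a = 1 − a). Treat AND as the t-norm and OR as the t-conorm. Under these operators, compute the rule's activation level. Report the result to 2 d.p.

firing strength: excellent=0.32, ¬average=1−0.46=0.54; AND[min(a, b)] → w = 0.32

0.32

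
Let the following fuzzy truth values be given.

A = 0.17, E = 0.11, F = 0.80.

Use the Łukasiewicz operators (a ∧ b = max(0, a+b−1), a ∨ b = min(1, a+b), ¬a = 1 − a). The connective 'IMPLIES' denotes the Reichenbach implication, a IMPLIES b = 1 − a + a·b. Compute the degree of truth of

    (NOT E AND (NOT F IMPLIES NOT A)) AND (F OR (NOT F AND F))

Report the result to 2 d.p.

0.66

NOT E = 1 − 0.11 = 0.89
NOT F = 1 − 0.80 = 0.20
NOT A = 1 − 0.17 = 0.83
NOT F IMPLIES NOT A  [Reichenbach: 1 − a + a·b] with a=0.20, b=0.83 → 0.97
NOT E AND (NOT F IMPLIES NOT A) = max(0, a+b−1) on (0.89, 0.97) = 0.86
NOT F = 1 − 0.80 = 0.20
NOT F AND F = max(0, a+b−1) on (0.20, 0.80) = 0.00
F OR (NOT F AND F) = min(1, a+b) on (0.80, 0.00) = 0.80
(NOT E AND (NOT F IMPLIES NOT A)) AND (F OR (NOT F AND F)) = max(0, a+b−1) on (0.86, 0.80) = 0.66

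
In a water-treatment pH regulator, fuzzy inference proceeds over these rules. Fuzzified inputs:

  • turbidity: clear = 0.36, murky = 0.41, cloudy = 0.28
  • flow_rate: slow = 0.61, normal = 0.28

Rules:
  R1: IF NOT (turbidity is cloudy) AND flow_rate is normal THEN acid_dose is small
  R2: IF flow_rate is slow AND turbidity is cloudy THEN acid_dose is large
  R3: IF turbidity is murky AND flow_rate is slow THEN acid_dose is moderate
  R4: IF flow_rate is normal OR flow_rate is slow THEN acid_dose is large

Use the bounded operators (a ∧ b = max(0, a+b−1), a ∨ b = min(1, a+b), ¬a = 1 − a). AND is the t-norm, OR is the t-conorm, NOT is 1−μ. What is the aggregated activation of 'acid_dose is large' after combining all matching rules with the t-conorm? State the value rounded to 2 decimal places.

0.89

R1: ¬cloudy=1−0.28=0.72, normal=0.28; AND[max(0, a+b−1)] → w = 0.00
R2: slow=0.61, cloudy=0.28; AND[max(0, a+b−1)] → w = 0.00
R3: murky=0.41, slow=0.61; AND[max(0, a+b−1)] → w = 0.02
R4: normal=0.28, slow=0.61; OR[min(1, a+b)] → w = 0.89
Rules with consequent 'large': {R2, R4} → strengths 0.00, 0.89
Aggregate via t-conorm [min(1, a+b)]: 0.89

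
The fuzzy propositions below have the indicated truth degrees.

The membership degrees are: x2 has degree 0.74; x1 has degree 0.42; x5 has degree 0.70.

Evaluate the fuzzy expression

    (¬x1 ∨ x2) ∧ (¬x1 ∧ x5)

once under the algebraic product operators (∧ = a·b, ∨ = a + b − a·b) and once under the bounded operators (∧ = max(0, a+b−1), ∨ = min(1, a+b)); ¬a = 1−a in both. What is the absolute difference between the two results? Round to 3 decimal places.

0.082

Under algebraic product:
  ¬x1 = 1 − 0.4200 = 0.5800
  ¬x1 ∨ x2 = a + b − a·b on (0.5800, 0.7400) = 0.8908
  ¬x1 = 1 − 0.4200 = 0.5800
  ¬x1 ∧ x5 = a·b on (0.5800, 0.7000) = 0.4060
  (¬x1 ∨ x2) ∧ (¬x1 ∧ x5) = a·b on (0.8908, 0.4060) = 0.3617
  → value = 0.3617
Under bounded:
  ¬x1 = 1 − 0.42 = 0.58
  ¬x1 ∨ x2 = min(1, a+b) on (0.58, 0.74) = 1.00
  ¬x1 = 1 − 0.42 = 0.58
  ¬x1 ∧ x5 = max(0, a+b−1) on (0.58, 0.70) = 0.28
  (¬x1 ∨ x2) ∧ (¬x1 ∧ x5) = max(0, a+b−1) on (1.00, 0.28) = 0.28
  → value = 0.2800
|0.3617 − 0.2800| = 0.082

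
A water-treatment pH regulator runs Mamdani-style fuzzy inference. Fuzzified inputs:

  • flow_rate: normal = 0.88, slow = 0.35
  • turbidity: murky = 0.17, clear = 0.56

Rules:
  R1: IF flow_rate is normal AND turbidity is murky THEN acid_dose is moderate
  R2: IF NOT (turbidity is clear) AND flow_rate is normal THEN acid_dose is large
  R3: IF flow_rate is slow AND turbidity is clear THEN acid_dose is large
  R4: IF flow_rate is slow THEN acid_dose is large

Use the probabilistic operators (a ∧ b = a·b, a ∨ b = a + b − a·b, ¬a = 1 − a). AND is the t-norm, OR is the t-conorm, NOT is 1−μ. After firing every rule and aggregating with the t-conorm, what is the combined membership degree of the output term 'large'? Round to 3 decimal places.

R1: normal=0.88, murky=0.17; AND[a·b] → w = 0.1496
R2: ¬clear=1−0.56=0.44, normal=0.88; AND[a·b] → w = 0.3872
R3: slow=0.35, clear=0.56; AND[a·b] → w = 0.1960
R4: slow=0.35 → w = 0.3500
Rules with consequent 'large': {R2, R3, R4} → strengths 0.3872, 0.1960, 0.3500
Aggregate via t-conorm [a + b − a·b]: 0.6798

0.680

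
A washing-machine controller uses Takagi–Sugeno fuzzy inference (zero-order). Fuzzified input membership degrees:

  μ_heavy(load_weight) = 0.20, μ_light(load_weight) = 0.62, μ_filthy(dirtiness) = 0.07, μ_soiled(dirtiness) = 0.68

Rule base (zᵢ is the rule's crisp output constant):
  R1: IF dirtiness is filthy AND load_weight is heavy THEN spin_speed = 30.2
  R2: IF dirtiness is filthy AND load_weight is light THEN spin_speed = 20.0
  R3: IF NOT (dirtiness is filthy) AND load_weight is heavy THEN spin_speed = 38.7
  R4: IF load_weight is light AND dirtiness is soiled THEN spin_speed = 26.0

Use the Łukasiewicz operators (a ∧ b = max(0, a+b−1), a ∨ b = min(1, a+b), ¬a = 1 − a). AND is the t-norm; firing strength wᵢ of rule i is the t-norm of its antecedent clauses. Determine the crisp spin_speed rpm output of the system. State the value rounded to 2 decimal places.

R1 (z=30.2): filthy=0.07, heavy=0.20; AND[max(0, a+b−1)] → w = 0.00
R2 (z=20.0): filthy=0.07, light=0.62; AND[max(0, a+b−1)] → w = 0.00
R3 (z=38.7): ¬filthy=1−0.07=0.93, heavy=0.20; AND[max(0, a+b−1)] → w = 0.13
R4 (z=26.0): light=0.62, soiled=0.68; AND[max(0, a+b−1)] → w = 0.30
Weighted average = (0.00·30.2 + 0.00·20.0 + 0.13·38.7 + 0.30·26.0) / (0.00 + 0.00 + 0.13 + 0.30)
  = 12.8310 / 0.4300 = 29.84

29.84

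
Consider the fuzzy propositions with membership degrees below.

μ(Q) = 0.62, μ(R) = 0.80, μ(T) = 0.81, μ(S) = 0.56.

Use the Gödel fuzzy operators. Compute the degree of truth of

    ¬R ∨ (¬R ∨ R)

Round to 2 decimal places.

0.80

¬R = 1 − 0.80 = 0.20
¬R = 1 − 0.80 = 0.20
¬R ∨ R = max(a, b) on (0.20, 0.80) = 0.80
¬R ∨ (¬R ∨ R) = max(a, b) on (0.20, 0.80) = 0.80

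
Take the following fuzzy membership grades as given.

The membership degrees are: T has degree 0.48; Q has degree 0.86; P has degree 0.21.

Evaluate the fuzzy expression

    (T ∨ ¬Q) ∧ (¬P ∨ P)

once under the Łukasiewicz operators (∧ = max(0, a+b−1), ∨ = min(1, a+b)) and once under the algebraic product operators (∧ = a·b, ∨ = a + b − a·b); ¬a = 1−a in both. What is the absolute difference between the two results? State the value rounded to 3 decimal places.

Under Łukasiewicz:
  ¬Q = 1 − 0.86 = 0.14
  T ∨ ¬Q = min(1, a+b) on (0.48, 0.14) = 0.62
  ¬P = 1 − 0.21 = 0.79
  ¬P ∨ P = min(1, a+b) on (0.79, 0.21) = 1.00
  (T ∨ ¬Q) ∧ (¬P ∨ P) = max(0, a+b−1) on (0.62, 1.00) = 0.62
  → value = 0.6200
Under algebraic product:
  ¬Q = 1 − 0.8600 = 0.1400
  T ∨ ¬Q = a + b − a·b on (0.4800, 0.1400) = 0.5528
  ¬P = 1 − 0.2100 = 0.7900
  ¬P ∨ P = a + b − a·b on (0.7900, 0.2100) = 0.8341
  (T ∨ ¬Q) ∧ (¬P ∨ P) = a·b on (0.5528, 0.8341) = 0.4611
  → value = 0.4611
|0.6200 − 0.4611| = 0.159

0.159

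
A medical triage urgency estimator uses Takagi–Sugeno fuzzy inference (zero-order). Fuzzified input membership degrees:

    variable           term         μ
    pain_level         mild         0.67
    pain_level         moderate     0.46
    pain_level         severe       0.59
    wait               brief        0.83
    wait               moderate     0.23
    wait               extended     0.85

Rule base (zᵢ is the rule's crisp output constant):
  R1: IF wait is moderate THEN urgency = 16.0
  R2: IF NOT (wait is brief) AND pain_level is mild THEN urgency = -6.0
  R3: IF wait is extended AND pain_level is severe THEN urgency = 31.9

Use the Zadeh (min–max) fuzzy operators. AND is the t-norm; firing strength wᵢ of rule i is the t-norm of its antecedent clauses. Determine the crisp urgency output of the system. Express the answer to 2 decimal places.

R1 (z=16.0): moderate=0.23 → w = 0.23
R2 (z=-6.0): ¬brief=1−0.83=0.17, mild=0.67; AND[min(a, b)] → w = 0.17
R3 (z=31.9): extended=0.85, severe=0.59; AND[min(a, b)] → w = 0.59
Weighted average = (0.23·16.0 + 0.17·-6.0 + 0.59·31.9) / (0.23 + 0.17 + 0.59)
  = 21.4810 / 0.9900 = 21.70

21.70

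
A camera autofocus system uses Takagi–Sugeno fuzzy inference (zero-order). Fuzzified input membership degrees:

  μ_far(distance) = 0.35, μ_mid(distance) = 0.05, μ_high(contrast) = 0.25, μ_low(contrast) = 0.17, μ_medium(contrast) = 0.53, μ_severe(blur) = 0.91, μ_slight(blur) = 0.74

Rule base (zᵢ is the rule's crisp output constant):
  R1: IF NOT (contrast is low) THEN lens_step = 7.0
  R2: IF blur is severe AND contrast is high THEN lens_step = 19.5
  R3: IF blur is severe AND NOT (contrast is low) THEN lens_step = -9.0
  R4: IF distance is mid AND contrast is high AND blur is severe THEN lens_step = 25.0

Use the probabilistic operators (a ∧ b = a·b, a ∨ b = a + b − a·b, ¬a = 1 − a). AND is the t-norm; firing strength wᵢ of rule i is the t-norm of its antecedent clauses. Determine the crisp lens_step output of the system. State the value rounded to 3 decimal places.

2.046

R1 (z=7.0): ¬low=1−0.17=0.83 → w = 0.8300
R2 (z=19.5): severe=0.91, high=0.25; AND[a·b] → w = 0.2275
R3 (z=-9.0): severe=0.91, ¬low=1−0.17=0.83; AND[a·b] → w = 0.7553
R4 (z=25.0): mid=0.05, high=0.25, severe=0.91; AND[a·b] → w = 0.0114
Weighted average = (0.8300·7.0 + 0.2275·19.5 + 0.7553·-9.0 + 0.0114·25.0) / (0.8300 + 0.2275 + 0.7553 + 0.0114)
  = 3.7329 / 1.8242 = 2.046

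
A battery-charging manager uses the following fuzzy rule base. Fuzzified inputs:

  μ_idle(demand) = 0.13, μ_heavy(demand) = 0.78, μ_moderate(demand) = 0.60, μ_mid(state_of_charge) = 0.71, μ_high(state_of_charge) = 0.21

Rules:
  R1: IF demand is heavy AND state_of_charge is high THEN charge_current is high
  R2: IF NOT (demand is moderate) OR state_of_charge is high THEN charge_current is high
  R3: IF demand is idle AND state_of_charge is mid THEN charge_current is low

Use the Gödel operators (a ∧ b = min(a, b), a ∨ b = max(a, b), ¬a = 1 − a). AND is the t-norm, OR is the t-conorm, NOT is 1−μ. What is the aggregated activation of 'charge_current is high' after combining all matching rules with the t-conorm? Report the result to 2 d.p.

R1: heavy=0.78, high=0.21; AND[min(a, b)] → w = 0.21
R2: ¬moderate=1−0.60=0.40, high=0.21; OR[max(a, b)] → w = 0.40
R3: idle=0.13, mid=0.71; AND[min(a, b)] → w = 0.13
Rules with consequent 'high': {R1, R2} → strengths 0.21, 0.40
Aggregate via t-conorm [max(a, b)]: 0.40

0.40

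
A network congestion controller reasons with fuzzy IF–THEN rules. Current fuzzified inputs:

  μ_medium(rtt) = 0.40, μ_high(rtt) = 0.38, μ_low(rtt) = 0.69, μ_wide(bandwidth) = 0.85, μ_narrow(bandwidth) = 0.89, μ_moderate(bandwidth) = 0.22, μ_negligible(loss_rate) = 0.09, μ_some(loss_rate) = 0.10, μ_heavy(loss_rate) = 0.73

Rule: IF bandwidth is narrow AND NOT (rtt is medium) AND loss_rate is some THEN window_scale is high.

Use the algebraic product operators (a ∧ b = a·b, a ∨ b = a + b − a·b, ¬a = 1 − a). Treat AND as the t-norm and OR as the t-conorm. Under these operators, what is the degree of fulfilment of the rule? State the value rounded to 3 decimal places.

0.053

firing strength: narrow=0.89, ¬medium=1−0.40=0.60, some=0.10; AND[a·b] → w = 0.0534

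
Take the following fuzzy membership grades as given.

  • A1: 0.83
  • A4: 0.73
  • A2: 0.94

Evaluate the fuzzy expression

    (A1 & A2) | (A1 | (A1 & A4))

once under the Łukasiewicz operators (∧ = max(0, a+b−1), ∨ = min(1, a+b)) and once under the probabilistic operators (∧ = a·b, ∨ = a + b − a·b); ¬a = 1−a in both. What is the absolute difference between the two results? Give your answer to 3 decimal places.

Under Łukasiewicz:
  A1 & A2 = max(0, a+b−1) on (0.83, 0.94) = 0.77
  A1 & A4 = max(0, a+b−1) on (0.83, 0.73) = 0.56
  A1 | (A1 & A4) = min(1, a+b) on (0.83, 0.56) = 1.00
  (A1 & A2) | (A1 | (A1 & A4)) = min(1, a+b) on (0.77, 1.00) = 1.00
  → value = 1.0000
Under probabilistic:
  A1 & A2 = a·b on (0.8300, 0.9400) = 0.7802
  A1 & A4 = a·b on (0.8300, 0.7300) = 0.6059
  A1 | (A1 & A4) = a + b − a·b on (0.8300, 0.6059) = 0.9330
  (A1 & A2) | (A1 | (A1 & A4)) = a + b − a·b on (0.7802, 0.9330) = 0.9853
  → value = 0.9853
|1.0000 − 0.9853| = 0.015

0.015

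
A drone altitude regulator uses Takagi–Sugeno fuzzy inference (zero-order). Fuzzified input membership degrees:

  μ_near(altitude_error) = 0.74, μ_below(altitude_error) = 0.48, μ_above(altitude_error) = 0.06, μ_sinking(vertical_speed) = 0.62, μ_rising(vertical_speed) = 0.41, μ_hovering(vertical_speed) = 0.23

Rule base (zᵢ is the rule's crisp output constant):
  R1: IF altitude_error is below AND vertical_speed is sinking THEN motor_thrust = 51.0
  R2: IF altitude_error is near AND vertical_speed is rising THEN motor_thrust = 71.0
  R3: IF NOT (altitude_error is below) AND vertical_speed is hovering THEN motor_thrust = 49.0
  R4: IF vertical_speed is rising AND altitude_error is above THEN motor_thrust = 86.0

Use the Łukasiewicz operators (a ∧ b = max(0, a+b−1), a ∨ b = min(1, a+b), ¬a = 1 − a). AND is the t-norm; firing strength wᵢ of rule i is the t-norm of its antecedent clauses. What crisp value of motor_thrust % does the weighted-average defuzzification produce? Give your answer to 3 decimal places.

63.000

R1 (z=51.0): below=0.48, sinking=0.62; AND[max(0, a+b−1)] → w = 0.10
R2 (z=71.0): near=0.74, rising=0.41; AND[max(0, a+b−1)] → w = 0.15
R3 (z=49.0): ¬below=1−0.48=0.52, hovering=0.23; AND[max(0, a+b−1)] → w = 0.00
R4 (z=86.0): rising=0.41, above=0.06; AND[max(0, a+b−1)] → w = 0.00
Weighted average = (0.10·51.0 + 0.15·71.0 + 0.00·49.0 + 0.00·86.0) / (0.10 + 0.15 + 0.00 + 0.00)
  = 15.7500 / 0.2500 = 63.000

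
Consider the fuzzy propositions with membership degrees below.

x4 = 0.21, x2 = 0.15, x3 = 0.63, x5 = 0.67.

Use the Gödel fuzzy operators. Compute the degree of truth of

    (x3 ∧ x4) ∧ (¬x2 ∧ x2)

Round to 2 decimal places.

0.15

x3 ∧ x4 = min(a, b) on (0.63, 0.21) = 0.21
¬x2 = 1 − 0.15 = 0.85
¬x2 ∧ x2 = min(a, b) on (0.85, 0.15) = 0.15
(x3 ∧ x4) ∧ (¬x2 ∧ x2) = min(a, b) on (0.21, 0.15) = 0.15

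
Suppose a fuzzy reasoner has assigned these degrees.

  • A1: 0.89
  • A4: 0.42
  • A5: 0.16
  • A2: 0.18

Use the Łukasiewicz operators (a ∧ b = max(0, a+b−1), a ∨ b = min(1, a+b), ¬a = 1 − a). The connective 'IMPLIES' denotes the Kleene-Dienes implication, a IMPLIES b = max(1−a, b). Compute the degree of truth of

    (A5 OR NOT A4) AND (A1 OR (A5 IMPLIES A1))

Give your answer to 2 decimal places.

NOT A4 = 1 − 0.42 = 0.58
A5 OR NOT A4 = min(1, a+b) on (0.16, 0.58) = 0.74
A5 IMPLIES A1  [Kleene-Dienes: max(1−a, b)] with a=0.16, b=0.89 → 0.89
A1 OR (A5 IMPLIES A1) = min(1, a+b) on (0.89, 0.89) = 1.00
(A5 OR NOT A4) AND (A1 OR (A5 IMPLIES A1)) = max(0, a+b−1) on (0.74, 1.00) = 0.74

0.74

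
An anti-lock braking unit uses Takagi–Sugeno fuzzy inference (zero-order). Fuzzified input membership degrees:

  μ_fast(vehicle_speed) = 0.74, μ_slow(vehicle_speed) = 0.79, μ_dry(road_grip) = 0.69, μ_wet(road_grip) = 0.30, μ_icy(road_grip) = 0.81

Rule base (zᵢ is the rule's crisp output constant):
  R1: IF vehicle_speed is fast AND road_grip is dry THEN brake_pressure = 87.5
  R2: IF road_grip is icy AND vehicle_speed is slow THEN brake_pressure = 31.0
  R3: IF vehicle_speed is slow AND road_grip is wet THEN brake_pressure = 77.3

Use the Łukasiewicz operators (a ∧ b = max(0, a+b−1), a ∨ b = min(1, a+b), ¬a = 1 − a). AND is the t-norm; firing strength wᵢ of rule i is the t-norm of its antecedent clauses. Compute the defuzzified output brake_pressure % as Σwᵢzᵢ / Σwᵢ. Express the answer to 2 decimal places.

R1 (z=87.5): fast=0.74, dry=0.69; AND[max(0, a+b−1)] → w = 0.43
R2 (z=31.0): icy=0.81, slow=0.79; AND[max(0, a+b−1)] → w = 0.60
R3 (z=77.3): slow=0.79, wet=0.30; AND[max(0, a+b−1)] → w = 0.09
Weighted average = (0.43·87.5 + 0.60·31.0 + 0.09·77.3) / (0.43 + 0.60 + 0.09)
  = 63.1820 / 1.1200 = 56.41

56.41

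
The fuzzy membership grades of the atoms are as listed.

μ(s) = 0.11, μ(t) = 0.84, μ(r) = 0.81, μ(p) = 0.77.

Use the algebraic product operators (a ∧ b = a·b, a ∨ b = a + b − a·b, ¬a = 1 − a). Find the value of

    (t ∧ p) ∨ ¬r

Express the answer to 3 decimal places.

t ∧ p = a·b on (0.8400, 0.7700) = 0.6468
¬r = 1 − 0.8100 = 0.1900
(t ∧ p) ∨ ¬r = a + b − a·b on (0.6468, 0.1900) = 0.7139

0.714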